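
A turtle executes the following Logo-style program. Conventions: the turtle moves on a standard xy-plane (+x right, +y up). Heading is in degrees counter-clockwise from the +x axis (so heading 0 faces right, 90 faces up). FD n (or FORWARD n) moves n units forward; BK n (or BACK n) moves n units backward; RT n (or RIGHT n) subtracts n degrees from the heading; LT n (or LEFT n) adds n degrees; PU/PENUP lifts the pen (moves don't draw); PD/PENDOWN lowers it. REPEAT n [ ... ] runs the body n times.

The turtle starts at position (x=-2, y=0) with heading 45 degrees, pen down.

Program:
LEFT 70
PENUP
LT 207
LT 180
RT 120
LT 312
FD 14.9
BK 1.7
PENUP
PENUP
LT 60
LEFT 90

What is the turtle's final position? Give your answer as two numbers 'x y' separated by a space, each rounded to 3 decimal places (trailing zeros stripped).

Executing turtle program step by step:
Start: pos=(-2,0), heading=45, pen down
LT 70: heading 45 -> 115
PU: pen up
LT 207: heading 115 -> 322
LT 180: heading 322 -> 142
RT 120: heading 142 -> 22
LT 312: heading 22 -> 334
FD 14.9: (-2,0) -> (11.392,-6.532) [heading=334, move]
BK 1.7: (11.392,-6.532) -> (9.864,-5.786) [heading=334, move]
PU: pen up
PU: pen up
LT 60: heading 334 -> 34
LT 90: heading 34 -> 124
Final: pos=(9.864,-5.786), heading=124, 0 segment(s) drawn

Answer: 9.864 -5.786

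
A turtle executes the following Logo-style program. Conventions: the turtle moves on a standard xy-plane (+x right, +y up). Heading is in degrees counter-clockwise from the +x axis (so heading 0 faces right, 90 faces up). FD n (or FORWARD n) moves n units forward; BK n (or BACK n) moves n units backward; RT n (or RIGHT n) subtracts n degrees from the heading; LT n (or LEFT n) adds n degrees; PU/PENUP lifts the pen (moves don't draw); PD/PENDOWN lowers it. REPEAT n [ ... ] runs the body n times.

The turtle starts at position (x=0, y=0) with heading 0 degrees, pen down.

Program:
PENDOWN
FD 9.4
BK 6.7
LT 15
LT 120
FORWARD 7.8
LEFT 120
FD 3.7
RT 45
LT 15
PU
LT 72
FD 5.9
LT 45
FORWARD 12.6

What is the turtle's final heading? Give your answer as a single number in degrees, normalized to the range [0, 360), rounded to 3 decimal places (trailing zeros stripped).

Executing turtle program step by step:
Start: pos=(0,0), heading=0, pen down
PD: pen down
FD 9.4: (0,0) -> (9.4,0) [heading=0, draw]
BK 6.7: (9.4,0) -> (2.7,0) [heading=0, draw]
LT 15: heading 0 -> 15
LT 120: heading 15 -> 135
FD 7.8: (2.7,0) -> (-2.815,5.515) [heading=135, draw]
LT 120: heading 135 -> 255
FD 3.7: (-2.815,5.515) -> (-3.773,1.942) [heading=255, draw]
RT 45: heading 255 -> 210
LT 15: heading 210 -> 225
PU: pen up
LT 72: heading 225 -> 297
FD 5.9: (-3.773,1.942) -> (-1.095,-3.315) [heading=297, move]
LT 45: heading 297 -> 342
FD 12.6: (-1.095,-3.315) -> (10.889,-7.209) [heading=342, move]
Final: pos=(10.889,-7.209), heading=342, 4 segment(s) drawn

Answer: 342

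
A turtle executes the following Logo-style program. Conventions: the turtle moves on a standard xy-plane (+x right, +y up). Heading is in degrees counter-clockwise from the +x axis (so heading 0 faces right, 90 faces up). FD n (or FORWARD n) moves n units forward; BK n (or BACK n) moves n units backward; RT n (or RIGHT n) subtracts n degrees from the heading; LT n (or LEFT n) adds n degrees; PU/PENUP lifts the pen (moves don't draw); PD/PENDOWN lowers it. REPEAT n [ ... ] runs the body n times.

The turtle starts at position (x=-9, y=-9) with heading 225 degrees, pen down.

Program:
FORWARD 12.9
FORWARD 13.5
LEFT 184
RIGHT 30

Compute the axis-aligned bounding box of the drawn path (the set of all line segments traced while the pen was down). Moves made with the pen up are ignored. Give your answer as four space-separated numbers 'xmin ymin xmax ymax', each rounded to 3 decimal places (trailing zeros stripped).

Executing turtle program step by step:
Start: pos=(-9,-9), heading=225, pen down
FD 12.9: (-9,-9) -> (-18.122,-18.122) [heading=225, draw]
FD 13.5: (-18.122,-18.122) -> (-27.668,-27.668) [heading=225, draw]
LT 184: heading 225 -> 49
RT 30: heading 49 -> 19
Final: pos=(-27.668,-27.668), heading=19, 2 segment(s) drawn

Segment endpoints: x in {-27.668, -18.122, -9}, y in {-27.668, -18.122, -9}
xmin=-27.668, ymin=-27.668, xmax=-9, ymax=-9

Answer: -27.668 -27.668 -9 -9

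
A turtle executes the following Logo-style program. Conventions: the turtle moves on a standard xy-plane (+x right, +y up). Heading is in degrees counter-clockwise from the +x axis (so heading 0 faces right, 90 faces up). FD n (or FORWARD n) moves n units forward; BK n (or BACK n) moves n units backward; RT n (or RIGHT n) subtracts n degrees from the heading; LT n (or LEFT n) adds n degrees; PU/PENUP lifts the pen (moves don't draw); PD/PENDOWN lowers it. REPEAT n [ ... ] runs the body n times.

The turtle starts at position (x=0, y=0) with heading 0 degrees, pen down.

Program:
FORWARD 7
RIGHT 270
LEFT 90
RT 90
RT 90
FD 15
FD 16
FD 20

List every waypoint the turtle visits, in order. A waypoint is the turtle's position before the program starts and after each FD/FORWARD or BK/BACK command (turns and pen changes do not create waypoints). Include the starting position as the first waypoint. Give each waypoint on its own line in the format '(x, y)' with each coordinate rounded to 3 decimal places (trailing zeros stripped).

Answer: (0, 0)
(7, 0)
(22, 0)
(38, 0)
(58, 0)

Derivation:
Executing turtle program step by step:
Start: pos=(0,0), heading=0, pen down
FD 7: (0,0) -> (7,0) [heading=0, draw]
RT 270: heading 0 -> 90
LT 90: heading 90 -> 180
RT 90: heading 180 -> 90
RT 90: heading 90 -> 0
FD 15: (7,0) -> (22,0) [heading=0, draw]
FD 16: (22,0) -> (38,0) [heading=0, draw]
FD 20: (38,0) -> (58,0) [heading=0, draw]
Final: pos=(58,0), heading=0, 4 segment(s) drawn
Waypoints (5 total):
(0, 0)
(7, 0)
(22, 0)
(38, 0)
(58, 0)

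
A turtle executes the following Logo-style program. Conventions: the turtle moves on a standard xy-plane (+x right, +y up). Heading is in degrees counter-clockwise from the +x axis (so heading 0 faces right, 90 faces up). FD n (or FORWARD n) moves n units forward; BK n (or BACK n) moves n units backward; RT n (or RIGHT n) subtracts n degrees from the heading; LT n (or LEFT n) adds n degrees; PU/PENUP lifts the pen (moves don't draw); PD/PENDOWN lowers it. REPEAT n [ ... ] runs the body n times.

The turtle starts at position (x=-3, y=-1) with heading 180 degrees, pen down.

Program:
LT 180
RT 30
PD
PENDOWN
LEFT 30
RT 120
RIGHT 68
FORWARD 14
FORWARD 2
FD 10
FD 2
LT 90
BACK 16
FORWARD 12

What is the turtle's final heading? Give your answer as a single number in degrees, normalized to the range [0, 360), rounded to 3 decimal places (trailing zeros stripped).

Executing turtle program step by step:
Start: pos=(-3,-1), heading=180, pen down
LT 180: heading 180 -> 0
RT 30: heading 0 -> 330
PD: pen down
PD: pen down
LT 30: heading 330 -> 0
RT 120: heading 0 -> 240
RT 68: heading 240 -> 172
FD 14: (-3,-1) -> (-16.864,0.948) [heading=172, draw]
FD 2: (-16.864,0.948) -> (-18.844,1.227) [heading=172, draw]
FD 10: (-18.844,1.227) -> (-28.747,2.619) [heading=172, draw]
FD 2: (-28.747,2.619) -> (-30.728,2.897) [heading=172, draw]
LT 90: heading 172 -> 262
BK 16: (-30.728,2.897) -> (-28.501,18.741) [heading=262, draw]
FD 12: (-28.501,18.741) -> (-30.171,6.858) [heading=262, draw]
Final: pos=(-30.171,6.858), heading=262, 6 segment(s) drawn

Answer: 262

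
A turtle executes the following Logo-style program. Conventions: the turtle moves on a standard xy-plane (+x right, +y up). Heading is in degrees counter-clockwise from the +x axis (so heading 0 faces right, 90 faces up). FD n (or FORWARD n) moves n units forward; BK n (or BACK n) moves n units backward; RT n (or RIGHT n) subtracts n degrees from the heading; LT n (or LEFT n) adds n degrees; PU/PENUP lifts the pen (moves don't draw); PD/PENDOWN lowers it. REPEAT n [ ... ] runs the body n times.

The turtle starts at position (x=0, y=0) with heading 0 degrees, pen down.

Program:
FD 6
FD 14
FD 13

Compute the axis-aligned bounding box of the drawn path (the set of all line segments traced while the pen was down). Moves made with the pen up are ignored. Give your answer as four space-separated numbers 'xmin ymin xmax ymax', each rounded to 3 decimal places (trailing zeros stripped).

Answer: 0 0 33 0

Derivation:
Executing turtle program step by step:
Start: pos=(0,0), heading=0, pen down
FD 6: (0,0) -> (6,0) [heading=0, draw]
FD 14: (6,0) -> (20,0) [heading=0, draw]
FD 13: (20,0) -> (33,0) [heading=0, draw]
Final: pos=(33,0), heading=0, 3 segment(s) drawn

Segment endpoints: x in {0, 6, 20, 33}, y in {0}
xmin=0, ymin=0, xmax=33, ymax=0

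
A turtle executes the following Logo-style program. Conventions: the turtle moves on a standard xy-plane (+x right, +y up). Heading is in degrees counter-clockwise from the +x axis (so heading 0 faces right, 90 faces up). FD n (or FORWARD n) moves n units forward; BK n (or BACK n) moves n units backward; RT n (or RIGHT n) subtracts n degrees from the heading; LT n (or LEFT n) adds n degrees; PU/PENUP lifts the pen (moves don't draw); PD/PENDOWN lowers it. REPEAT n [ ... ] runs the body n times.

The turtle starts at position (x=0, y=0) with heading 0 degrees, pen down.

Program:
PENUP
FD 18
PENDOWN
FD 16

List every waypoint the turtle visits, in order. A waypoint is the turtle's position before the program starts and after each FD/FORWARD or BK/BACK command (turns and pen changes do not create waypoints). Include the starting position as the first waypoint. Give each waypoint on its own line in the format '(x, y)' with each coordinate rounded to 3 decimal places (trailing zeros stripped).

Answer: (0, 0)
(18, 0)
(34, 0)

Derivation:
Executing turtle program step by step:
Start: pos=(0,0), heading=0, pen down
PU: pen up
FD 18: (0,0) -> (18,0) [heading=0, move]
PD: pen down
FD 16: (18,0) -> (34,0) [heading=0, draw]
Final: pos=(34,0), heading=0, 1 segment(s) drawn
Waypoints (3 total):
(0, 0)
(18, 0)
(34, 0)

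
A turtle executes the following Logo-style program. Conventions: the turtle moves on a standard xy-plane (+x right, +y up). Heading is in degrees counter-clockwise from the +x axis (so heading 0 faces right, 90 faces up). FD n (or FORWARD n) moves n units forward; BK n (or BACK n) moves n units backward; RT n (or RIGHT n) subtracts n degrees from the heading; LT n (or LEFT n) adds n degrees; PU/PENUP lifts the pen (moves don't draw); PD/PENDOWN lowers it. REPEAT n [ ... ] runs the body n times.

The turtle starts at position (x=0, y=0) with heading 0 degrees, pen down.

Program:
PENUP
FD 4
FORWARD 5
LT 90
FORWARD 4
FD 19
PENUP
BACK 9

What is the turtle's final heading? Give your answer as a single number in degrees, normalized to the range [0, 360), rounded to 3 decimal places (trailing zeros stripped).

Answer: 90

Derivation:
Executing turtle program step by step:
Start: pos=(0,0), heading=0, pen down
PU: pen up
FD 4: (0,0) -> (4,0) [heading=0, move]
FD 5: (4,0) -> (9,0) [heading=0, move]
LT 90: heading 0 -> 90
FD 4: (9,0) -> (9,4) [heading=90, move]
FD 19: (9,4) -> (9,23) [heading=90, move]
PU: pen up
BK 9: (9,23) -> (9,14) [heading=90, move]
Final: pos=(9,14), heading=90, 0 segment(s) drawn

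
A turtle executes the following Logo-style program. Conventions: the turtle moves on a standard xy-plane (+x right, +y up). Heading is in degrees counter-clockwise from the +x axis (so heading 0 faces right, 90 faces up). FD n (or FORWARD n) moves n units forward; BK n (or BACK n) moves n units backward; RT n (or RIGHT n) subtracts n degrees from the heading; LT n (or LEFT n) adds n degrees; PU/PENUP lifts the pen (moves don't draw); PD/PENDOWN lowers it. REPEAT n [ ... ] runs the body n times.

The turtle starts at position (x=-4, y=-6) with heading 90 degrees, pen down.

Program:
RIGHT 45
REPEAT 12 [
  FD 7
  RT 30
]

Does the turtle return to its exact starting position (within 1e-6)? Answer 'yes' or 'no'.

Executing turtle program step by step:
Start: pos=(-4,-6), heading=90, pen down
RT 45: heading 90 -> 45
REPEAT 12 [
  -- iteration 1/12 --
  FD 7: (-4,-6) -> (0.95,-1.05) [heading=45, draw]
  RT 30: heading 45 -> 15
  -- iteration 2/12 --
  FD 7: (0.95,-1.05) -> (7.711,0.761) [heading=15, draw]
  RT 30: heading 15 -> 345
  -- iteration 3/12 --
  FD 7: (7.711,0.761) -> (14.473,-1.05) [heading=345, draw]
  RT 30: heading 345 -> 315
  -- iteration 4/12 --
  FD 7: (14.473,-1.05) -> (19.422,-6) [heading=315, draw]
  RT 30: heading 315 -> 285
  -- iteration 5/12 --
  FD 7: (19.422,-6) -> (21.234,-12.761) [heading=285, draw]
  RT 30: heading 285 -> 255
  -- iteration 6/12 --
  FD 7: (21.234,-12.761) -> (19.422,-19.523) [heading=255, draw]
  RT 30: heading 255 -> 225
  -- iteration 7/12 --
  FD 7: (19.422,-19.523) -> (14.473,-24.473) [heading=225, draw]
  RT 30: heading 225 -> 195
  -- iteration 8/12 --
  FD 7: (14.473,-24.473) -> (7.711,-26.284) [heading=195, draw]
  RT 30: heading 195 -> 165
  -- iteration 9/12 --
  FD 7: (7.711,-26.284) -> (0.95,-24.473) [heading=165, draw]
  RT 30: heading 165 -> 135
  -- iteration 10/12 --
  FD 7: (0.95,-24.473) -> (-4,-19.523) [heading=135, draw]
  RT 30: heading 135 -> 105
  -- iteration 11/12 --
  FD 7: (-4,-19.523) -> (-5.812,-12.761) [heading=105, draw]
  RT 30: heading 105 -> 75
  -- iteration 12/12 --
  FD 7: (-5.812,-12.761) -> (-4,-6) [heading=75, draw]
  RT 30: heading 75 -> 45
]
Final: pos=(-4,-6), heading=45, 12 segment(s) drawn

Start position: (-4, -6)
Final position: (-4, -6)
Distance = 0; < 1e-6 -> CLOSED

Answer: yes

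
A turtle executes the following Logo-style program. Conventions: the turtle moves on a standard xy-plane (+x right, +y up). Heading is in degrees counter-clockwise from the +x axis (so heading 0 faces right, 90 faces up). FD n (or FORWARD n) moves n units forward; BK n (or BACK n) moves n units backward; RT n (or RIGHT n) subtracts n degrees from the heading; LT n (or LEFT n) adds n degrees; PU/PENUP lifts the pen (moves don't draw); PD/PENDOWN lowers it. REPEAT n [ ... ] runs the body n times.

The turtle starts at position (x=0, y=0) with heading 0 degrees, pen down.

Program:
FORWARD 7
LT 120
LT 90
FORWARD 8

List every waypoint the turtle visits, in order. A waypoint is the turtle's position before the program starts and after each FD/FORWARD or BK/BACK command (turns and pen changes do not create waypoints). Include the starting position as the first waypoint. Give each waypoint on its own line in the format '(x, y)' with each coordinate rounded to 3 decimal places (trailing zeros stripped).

Answer: (0, 0)
(7, 0)
(0.072, -4)

Derivation:
Executing turtle program step by step:
Start: pos=(0,0), heading=0, pen down
FD 7: (0,0) -> (7,0) [heading=0, draw]
LT 120: heading 0 -> 120
LT 90: heading 120 -> 210
FD 8: (7,0) -> (0.072,-4) [heading=210, draw]
Final: pos=(0.072,-4), heading=210, 2 segment(s) drawn
Waypoints (3 total):
(0, 0)
(7, 0)
(0.072, -4)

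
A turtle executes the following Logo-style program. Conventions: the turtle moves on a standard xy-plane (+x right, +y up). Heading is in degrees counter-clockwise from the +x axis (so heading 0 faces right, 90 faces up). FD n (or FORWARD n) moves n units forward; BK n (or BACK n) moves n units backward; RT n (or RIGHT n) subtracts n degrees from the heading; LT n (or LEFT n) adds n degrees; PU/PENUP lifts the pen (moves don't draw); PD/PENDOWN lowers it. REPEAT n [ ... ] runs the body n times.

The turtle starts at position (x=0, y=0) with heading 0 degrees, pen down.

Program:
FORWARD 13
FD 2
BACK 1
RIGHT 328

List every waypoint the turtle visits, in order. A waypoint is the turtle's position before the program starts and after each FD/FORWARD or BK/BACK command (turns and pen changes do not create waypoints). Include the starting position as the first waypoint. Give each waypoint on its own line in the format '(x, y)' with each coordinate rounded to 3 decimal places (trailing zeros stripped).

Answer: (0, 0)
(13, 0)
(15, 0)
(14, 0)

Derivation:
Executing turtle program step by step:
Start: pos=(0,0), heading=0, pen down
FD 13: (0,0) -> (13,0) [heading=0, draw]
FD 2: (13,0) -> (15,0) [heading=0, draw]
BK 1: (15,0) -> (14,0) [heading=0, draw]
RT 328: heading 0 -> 32
Final: pos=(14,0), heading=32, 3 segment(s) drawn
Waypoints (4 total):
(0, 0)
(13, 0)
(15, 0)
(14, 0)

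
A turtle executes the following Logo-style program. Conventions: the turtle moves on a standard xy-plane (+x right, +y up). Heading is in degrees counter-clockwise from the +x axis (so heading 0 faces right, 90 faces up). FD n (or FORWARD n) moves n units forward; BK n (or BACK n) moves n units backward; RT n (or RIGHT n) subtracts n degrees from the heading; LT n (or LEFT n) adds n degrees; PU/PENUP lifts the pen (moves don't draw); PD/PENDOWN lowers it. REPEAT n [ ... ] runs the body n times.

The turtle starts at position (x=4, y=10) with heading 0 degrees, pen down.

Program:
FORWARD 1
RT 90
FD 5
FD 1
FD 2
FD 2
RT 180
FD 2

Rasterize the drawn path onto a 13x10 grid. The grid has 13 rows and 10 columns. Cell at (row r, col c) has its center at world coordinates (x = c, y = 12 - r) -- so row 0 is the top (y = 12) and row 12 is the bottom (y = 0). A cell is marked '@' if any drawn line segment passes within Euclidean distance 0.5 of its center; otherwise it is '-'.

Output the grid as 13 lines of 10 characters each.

Segment 0: (4,10) -> (5,10)
Segment 1: (5,10) -> (5,5)
Segment 2: (5,5) -> (5,4)
Segment 3: (5,4) -> (5,2)
Segment 4: (5,2) -> (5,0)
Segment 5: (5,0) -> (5,2)

Answer: ----------
----------
----@@----
-----@----
-----@----
-----@----
-----@----
-----@----
-----@----
-----@----
-----@----
-----@----
-----@----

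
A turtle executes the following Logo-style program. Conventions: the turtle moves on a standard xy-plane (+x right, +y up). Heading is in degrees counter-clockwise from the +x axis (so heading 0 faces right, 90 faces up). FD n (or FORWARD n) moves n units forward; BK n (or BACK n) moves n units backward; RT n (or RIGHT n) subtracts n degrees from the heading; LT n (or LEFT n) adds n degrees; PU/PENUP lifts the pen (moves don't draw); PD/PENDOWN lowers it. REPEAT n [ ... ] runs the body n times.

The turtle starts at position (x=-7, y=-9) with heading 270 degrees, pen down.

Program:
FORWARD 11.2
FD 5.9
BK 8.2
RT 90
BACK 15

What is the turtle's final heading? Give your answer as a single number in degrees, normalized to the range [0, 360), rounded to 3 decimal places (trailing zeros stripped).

Answer: 180

Derivation:
Executing turtle program step by step:
Start: pos=(-7,-9), heading=270, pen down
FD 11.2: (-7,-9) -> (-7,-20.2) [heading=270, draw]
FD 5.9: (-7,-20.2) -> (-7,-26.1) [heading=270, draw]
BK 8.2: (-7,-26.1) -> (-7,-17.9) [heading=270, draw]
RT 90: heading 270 -> 180
BK 15: (-7,-17.9) -> (8,-17.9) [heading=180, draw]
Final: pos=(8,-17.9), heading=180, 4 segment(s) drawn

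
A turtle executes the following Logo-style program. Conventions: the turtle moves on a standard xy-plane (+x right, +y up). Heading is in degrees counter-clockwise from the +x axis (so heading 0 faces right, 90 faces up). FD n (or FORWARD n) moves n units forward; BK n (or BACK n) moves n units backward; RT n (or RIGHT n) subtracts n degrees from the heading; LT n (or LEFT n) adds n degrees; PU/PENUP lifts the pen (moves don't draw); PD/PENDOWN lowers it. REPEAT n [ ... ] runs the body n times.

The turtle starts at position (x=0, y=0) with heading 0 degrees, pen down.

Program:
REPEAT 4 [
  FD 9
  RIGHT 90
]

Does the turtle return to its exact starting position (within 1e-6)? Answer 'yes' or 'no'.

Answer: yes

Derivation:
Executing turtle program step by step:
Start: pos=(0,0), heading=0, pen down
REPEAT 4 [
  -- iteration 1/4 --
  FD 9: (0,0) -> (9,0) [heading=0, draw]
  RT 90: heading 0 -> 270
  -- iteration 2/4 --
  FD 9: (9,0) -> (9,-9) [heading=270, draw]
  RT 90: heading 270 -> 180
  -- iteration 3/4 --
  FD 9: (9,-9) -> (0,-9) [heading=180, draw]
  RT 90: heading 180 -> 90
  -- iteration 4/4 --
  FD 9: (0,-9) -> (0,0) [heading=90, draw]
  RT 90: heading 90 -> 0
]
Final: pos=(0,0), heading=0, 4 segment(s) drawn

Start position: (0, 0)
Final position: (0, 0)
Distance = 0; < 1e-6 -> CLOSED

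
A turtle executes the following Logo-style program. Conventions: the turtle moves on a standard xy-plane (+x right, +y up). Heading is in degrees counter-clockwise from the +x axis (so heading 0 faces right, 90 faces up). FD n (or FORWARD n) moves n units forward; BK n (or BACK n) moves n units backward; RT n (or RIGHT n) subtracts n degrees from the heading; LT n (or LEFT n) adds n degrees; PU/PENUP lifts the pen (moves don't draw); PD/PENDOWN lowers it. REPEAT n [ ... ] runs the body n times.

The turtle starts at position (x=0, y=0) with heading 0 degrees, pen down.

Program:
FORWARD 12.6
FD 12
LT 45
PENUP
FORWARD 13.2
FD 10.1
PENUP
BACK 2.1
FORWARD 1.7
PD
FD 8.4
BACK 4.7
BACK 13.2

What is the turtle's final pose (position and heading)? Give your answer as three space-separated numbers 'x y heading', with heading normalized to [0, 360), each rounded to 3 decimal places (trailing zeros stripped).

Executing turtle program step by step:
Start: pos=(0,0), heading=0, pen down
FD 12.6: (0,0) -> (12.6,0) [heading=0, draw]
FD 12: (12.6,0) -> (24.6,0) [heading=0, draw]
LT 45: heading 0 -> 45
PU: pen up
FD 13.2: (24.6,0) -> (33.934,9.334) [heading=45, move]
FD 10.1: (33.934,9.334) -> (41.076,16.476) [heading=45, move]
PU: pen up
BK 2.1: (41.076,16.476) -> (39.591,14.991) [heading=45, move]
FD 1.7: (39.591,14.991) -> (40.793,16.193) [heading=45, move]
PD: pen down
FD 8.4: (40.793,16.193) -> (46.732,22.132) [heading=45, draw]
BK 4.7: (46.732,22.132) -> (43.409,18.809) [heading=45, draw]
BK 13.2: (43.409,18.809) -> (34.075,9.475) [heading=45, draw]
Final: pos=(34.075,9.475), heading=45, 5 segment(s) drawn

Answer: 34.075 9.475 45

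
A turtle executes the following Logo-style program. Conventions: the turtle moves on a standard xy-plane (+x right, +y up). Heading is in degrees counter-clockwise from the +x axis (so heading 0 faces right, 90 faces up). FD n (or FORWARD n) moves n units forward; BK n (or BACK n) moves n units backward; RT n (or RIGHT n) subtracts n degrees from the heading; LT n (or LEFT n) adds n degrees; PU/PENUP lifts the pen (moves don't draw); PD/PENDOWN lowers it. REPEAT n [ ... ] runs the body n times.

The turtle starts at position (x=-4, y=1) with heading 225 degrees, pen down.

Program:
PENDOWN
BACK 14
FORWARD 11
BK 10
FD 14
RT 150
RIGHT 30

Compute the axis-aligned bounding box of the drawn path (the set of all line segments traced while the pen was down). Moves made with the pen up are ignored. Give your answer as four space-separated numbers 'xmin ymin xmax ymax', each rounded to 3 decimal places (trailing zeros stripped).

Executing turtle program step by step:
Start: pos=(-4,1), heading=225, pen down
PD: pen down
BK 14: (-4,1) -> (5.899,10.899) [heading=225, draw]
FD 11: (5.899,10.899) -> (-1.879,3.121) [heading=225, draw]
BK 10: (-1.879,3.121) -> (5.192,10.192) [heading=225, draw]
FD 14: (5.192,10.192) -> (-4.707,0.293) [heading=225, draw]
RT 150: heading 225 -> 75
RT 30: heading 75 -> 45
Final: pos=(-4.707,0.293), heading=45, 4 segment(s) drawn

Segment endpoints: x in {-4.707, -4, -1.879, 5.192, 5.899}, y in {0.293, 1, 3.121, 10.192, 10.899}
xmin=-4.707, ymin=0.293, xmax=5.899, ymax=10.899

Answer: -4.707 0.293 5.899 10.899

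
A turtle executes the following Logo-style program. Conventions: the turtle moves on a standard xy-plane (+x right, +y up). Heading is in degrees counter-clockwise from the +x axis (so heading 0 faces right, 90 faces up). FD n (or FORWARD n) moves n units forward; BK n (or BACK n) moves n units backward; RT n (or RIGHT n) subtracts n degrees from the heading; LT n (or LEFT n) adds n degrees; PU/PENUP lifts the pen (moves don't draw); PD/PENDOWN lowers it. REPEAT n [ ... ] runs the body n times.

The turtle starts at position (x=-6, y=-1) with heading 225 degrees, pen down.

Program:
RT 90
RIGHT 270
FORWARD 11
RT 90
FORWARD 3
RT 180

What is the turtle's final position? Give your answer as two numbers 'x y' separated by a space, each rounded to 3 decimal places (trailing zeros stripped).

Answer: -15.899 -6.657

Derivation:
Executing turtle program step by step:
Start: pos=(-6,-1), heading=225, pen down
RT 90: heading 225 -> 135
RT 270: heading 135 -> 225
FD 11: (-6,-1) -> (-13.778,-8.778) [heading=225, draw]
RT 90: heading 225 -> 135
FD 3: (-13.778,-8.778) -> (-15.899,-6.657) [heading=135, draw]
RT 180: heading 135 -> 315
Final: pos=(-15.899,-6.657), heading=315, 2 segment(s) drawn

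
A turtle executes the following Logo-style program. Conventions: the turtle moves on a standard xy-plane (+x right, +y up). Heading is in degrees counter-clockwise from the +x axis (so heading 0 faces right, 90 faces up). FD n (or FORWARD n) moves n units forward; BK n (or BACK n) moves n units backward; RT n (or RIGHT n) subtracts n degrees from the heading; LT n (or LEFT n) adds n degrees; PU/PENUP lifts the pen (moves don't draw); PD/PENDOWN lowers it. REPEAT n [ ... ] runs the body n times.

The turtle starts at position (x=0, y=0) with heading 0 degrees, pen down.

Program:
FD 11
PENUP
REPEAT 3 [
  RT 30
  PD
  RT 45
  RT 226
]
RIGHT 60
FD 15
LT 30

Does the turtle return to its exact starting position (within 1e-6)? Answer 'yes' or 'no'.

Executing turtle program step by step:
Start: pos=(0,0), heading=0, pen down
FD 11: (0,0) -> (11,0) [heading=0, draw]
PU: pen up
REPEAT 3 [
  -- iteration 1/3 --
  RT 30: heading 0 -> 330
  PD: pen down
  RT 45: heading 330 -> 285
  RT 226: heading 285 -> 59
  -- iteration 2/3 --
  RT 30: heading 59 -> 29
  PD: pen down
  RT 45: heading 29 -> 344
  RT 226: heading 344 -> 118
  -- iteration 3/3 --
  RT 30: heading 118 -> 88
  PD: pen down
  RT 45: heading 88 -> 43
  RT 226: heading 43 -> 177
]
RT 60: heading 177 -> 117
FD 15: (11,0) -> (4.19,13.365) [heading=117, draw]
LT 30: heading 117 -> 147
Final: pos=(4.19,13.365), heading=147, 2 segment(s) drawn

Start position: (0, 0)
Final position: (4.19, 13.365)
Distance = 14.007; >= 1e-6 -> NOT closed

Answer: no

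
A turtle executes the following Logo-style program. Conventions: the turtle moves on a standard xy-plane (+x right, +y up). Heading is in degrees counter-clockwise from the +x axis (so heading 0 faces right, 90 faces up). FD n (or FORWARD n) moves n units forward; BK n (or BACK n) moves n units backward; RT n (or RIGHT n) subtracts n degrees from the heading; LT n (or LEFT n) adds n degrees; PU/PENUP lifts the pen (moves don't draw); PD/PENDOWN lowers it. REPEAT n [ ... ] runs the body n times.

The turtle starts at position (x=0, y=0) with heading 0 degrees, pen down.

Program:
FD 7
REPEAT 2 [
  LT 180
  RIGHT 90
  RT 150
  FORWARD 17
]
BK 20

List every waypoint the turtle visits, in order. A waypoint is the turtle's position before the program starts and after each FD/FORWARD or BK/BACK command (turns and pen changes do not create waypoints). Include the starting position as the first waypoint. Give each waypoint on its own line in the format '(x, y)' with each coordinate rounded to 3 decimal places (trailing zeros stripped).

Executing turtle program step by step:
Start: pos=(0,0), heading=0, pen down
FD 7: (0,0) -> (7,0) [heading=0, draw]
REPEAT 2 [
  -- iteration 1/2 --
  LT 180: heading 0 -> 180
  RT 90: heading 180 -> 90
  RT 150: heading 90 -> 300
  FD 17: (7,0) -> (15.5,-14.722) [heading=300, draw]
  -- iteration 2/2 --
  LT 180: heading 300 -> 120
  RT 90: heading 120 -> 30
  RT 150: heading 30 -> 240
  FD 17: (15.5,-14.722) -> (7,-29.445) [heading=240, draw]
]
BK 20: (7,-29.445) -> (17,-12.124) [heading=240, draw]
Final: pos=(17,-12.124), heading=240, 4 segment(s) drawn
Waypoints (5 total):
(0, 0)
(7, 0)
(15.5, -14.722)
(7, -29.445)
(17, -12.124)

Answer: (0, 0)
(7, 0)
(15.5, -14.722)
(7, -29.445)
(17, -12.124)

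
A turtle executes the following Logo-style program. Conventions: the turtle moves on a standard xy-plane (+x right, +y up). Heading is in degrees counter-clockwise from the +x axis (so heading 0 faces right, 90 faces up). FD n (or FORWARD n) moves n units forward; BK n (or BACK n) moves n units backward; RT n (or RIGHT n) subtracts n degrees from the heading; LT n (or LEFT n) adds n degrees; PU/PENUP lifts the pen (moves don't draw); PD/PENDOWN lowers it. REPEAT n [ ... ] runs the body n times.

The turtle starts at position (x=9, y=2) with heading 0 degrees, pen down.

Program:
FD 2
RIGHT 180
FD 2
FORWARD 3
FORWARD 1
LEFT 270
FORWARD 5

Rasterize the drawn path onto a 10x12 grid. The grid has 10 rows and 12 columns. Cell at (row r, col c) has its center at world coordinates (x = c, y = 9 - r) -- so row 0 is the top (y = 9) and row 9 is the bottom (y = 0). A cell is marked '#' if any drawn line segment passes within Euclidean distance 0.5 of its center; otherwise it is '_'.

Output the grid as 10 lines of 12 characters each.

Segment 0: (9,2) -> (11,2)
Segment 1: (11,2) -> (9,2)
Segment 2: (9,2) -> (6,2)
Segment 3: (6,2) -> (5,2)
Segment 4: (5,2) -> (5,7)

Answer: ____________
____________
_____#______
_____#______
_____#______
_____#______
_____#______
_____#######
____________
____________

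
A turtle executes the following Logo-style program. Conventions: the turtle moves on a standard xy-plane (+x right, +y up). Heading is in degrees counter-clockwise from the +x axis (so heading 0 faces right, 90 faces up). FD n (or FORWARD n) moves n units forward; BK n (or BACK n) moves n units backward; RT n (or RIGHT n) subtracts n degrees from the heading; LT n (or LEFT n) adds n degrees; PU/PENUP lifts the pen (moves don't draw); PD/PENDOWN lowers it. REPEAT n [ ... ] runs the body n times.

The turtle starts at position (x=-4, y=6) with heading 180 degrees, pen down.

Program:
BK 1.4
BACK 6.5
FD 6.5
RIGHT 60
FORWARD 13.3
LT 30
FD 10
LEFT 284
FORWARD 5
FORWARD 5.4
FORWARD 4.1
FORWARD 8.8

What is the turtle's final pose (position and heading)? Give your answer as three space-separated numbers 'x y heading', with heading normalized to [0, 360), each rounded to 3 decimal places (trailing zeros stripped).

Answer: -11.488 44.916 74

Derivation:
Executing turtle program step by step:
Start: pos=(-4,6), heading=180, pen down
BK 1.4: (-4,6) -> (-2.6,6) [heading=180, draw]
BK 6.5: (-2.6,6) -> (3.9,6) [heading=180, draw]
FD 6.5: (3.9,6) -> (-2.6,6) [heading=180, draw]
RT 60: heading 180 -> 120
FD 13.3: (-2.6,6) -> (-9.25,17.518) [heading=120, draw]
LT 30: heading 120 -> 150
FD 10: (-9.25,17.518) -> (-17.91,22.518) [heading=150, draw]
LT 284: heading 150 -> 74
FD 5: (-17.91,22.518) -> (-16.532,27.324) [heading=74, draw]
FD 5.4: (-16.532,27.324) -> (-15.044,32.515) [heading=74, draw]
FD 4.1: (-15.044,32.515) -> (-13.914,36.456) [heading=74, draw]
FD 8.8: (-13.914,36.456) -> (-11.488,44.916) [heading=74, draw]
Final: pos=(-11.488,44.916), heading=74, 9 segment(s) drawn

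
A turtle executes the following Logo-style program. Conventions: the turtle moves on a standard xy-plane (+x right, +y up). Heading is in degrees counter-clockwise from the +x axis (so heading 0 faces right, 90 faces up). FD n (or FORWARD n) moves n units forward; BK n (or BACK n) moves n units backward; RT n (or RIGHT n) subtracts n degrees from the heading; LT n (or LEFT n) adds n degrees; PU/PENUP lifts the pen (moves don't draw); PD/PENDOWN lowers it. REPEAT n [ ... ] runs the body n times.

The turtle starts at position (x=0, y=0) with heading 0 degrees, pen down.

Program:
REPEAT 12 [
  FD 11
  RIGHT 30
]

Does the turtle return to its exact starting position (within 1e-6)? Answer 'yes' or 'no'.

Answer: yes

Derivation:
Executing turtle program step by step:
Start: pos=(0,0), heading=0, pen down
REPEAT 12 [
  -- iteration 1/12 --
  FD 11: (0,0) -> (11,0) [heading=0, draw]
  RT 30: heading 0 -> 330
  -- iteration 2/12 --
  FD 11: (11,0) -> (20.526,-5.5) [heading=330, draw]
  RT 30: heading 330 -> 300
  -- iteration 3/12 --
  FD 11: (20.526,-5.5) -> (26.026,-15.026) [heading=300, draw]
  RT 30: heading 300 -> 270
  -- iteration 4/12 --
  FD 11: (26.026,-15.026) -> (26.026,-26.026) [heading=270, draw]
  RT 30: heading 270 -> 240
  -- iteration 5/12 --
  FD 11: (26.026,-26.026) -> (20.526,-35.553) [heading=240, draw]
  RT 30: heading 240 -> 210
  -- iteration 6/12 --
  FD 11: (20.526,-35.553) -> (11,-41.053) [heading=210, draw]
  RT 30: heading 210 -> 180
  -- iteration 7/12 --
  FD 11: (11,-41.053) -> (0,-41.053) [heading=180, draw]
  RT 30: heading 180 -> 150
  -- iteration 8/12 --
  FD 11: (0,-41.053) -> (-9.526,-35.553) [heading=150, draw]
  RT 30: heading 150 -> 120
  -- iteration 9/12 --
  FD 11: (-9.526,-35.553) -> (-15.026,-26.026) [heading=120, draw]
  RT 30: heading 120 -> 90
  -- iteration 10/12 --
  FD 11: (-15.026,-26.026) -> (-15.026,-15.026) [heading=90, draw]
  RT 30: heading 90 -> 60
  -- iteration 11/12 --
  FD 11: (-15.026,-15.026) -> (-9.526,-5.5) [heading=60, draw]
  RT 30: heading 60 -> 30
  -- iteration 12/12 --
  FD 11: (-9.526,-5.5) -> (0,0) [heading=30, draw]
  RT 30: heading 30 -> 0
]
Final: pos=(0,0), heading=0, 12 segment(s) drawn

Start position: (0, 0)
Final position: (0, 0)
Distance = 0; < 1e-6 -> CLOSED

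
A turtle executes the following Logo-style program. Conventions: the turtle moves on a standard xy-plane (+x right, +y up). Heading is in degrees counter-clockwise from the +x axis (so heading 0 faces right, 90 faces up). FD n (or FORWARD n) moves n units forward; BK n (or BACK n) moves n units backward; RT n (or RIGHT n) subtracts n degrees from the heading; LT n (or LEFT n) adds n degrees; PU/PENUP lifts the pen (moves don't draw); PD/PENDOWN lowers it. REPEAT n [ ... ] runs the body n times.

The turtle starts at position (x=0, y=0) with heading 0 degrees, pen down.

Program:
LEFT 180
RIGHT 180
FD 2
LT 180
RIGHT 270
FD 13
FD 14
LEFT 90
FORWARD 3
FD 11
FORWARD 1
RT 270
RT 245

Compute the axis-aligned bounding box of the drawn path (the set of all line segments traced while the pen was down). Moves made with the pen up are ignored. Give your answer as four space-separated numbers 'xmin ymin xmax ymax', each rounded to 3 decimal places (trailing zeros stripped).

Executing turtle program step by step:
Start: pos=(0,0), heading=0, pen down
LT 180: heading 0 -> 180
RT 180: heading 180 -> 0
FD 2: (0,0) -> (2,0) [heading=0, draw]
LT 180: heading 0 -> 180
RT 270: heading 180 -> 270
FD 13: (2,0) -> (2,-13) [heading=270, draw]
FD 14: (2,-13) -> (2,-27) [heading=270, draw]
LT 90: heading 270 -> 0
FD 3: (2,-27) -> (5,-27) [heading=0, draw]
FD 11: (5,-27) -> (16,-27) [heading=0, draw]
FD 1: (16,-27) -> (17,-27) [heading=0, draw]
RT 270: heading 0 -> 90
RT 245: heading 90 -> 205
Final: pos=(17,-27), heading=205, 6 segment(s) drawn

Segment endpoints: x in {0, 2, 2, 2, 5, 16, 17}, y in {-27, -13, 0}
xmin=0, ymin=-27, xmax=17, ymax=0

Answer: 0 -27 17 0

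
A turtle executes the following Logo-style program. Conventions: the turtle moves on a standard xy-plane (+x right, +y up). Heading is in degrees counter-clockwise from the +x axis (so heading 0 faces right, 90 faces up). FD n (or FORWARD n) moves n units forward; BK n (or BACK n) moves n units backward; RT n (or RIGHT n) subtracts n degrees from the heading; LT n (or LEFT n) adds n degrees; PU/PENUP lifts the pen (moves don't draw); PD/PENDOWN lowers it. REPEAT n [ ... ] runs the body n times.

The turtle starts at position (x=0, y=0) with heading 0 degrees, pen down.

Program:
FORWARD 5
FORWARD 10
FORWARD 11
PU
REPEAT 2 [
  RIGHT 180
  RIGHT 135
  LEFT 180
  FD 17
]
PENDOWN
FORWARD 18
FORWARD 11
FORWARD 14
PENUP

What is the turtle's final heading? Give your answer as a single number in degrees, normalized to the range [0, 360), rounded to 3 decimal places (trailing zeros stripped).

Executing turtle program step by step:
Start: pos=(0,0), heading=0, pen down
FD 5: (0,0) -> (5,0) [heading=0, draw]
FD 10: (5,0) -> (15,0) [heading=0, draw]
FD 11: (15,0) -> (26,0) [heading=0, draw]
PU: pen up
REPEAT 2 [
  -- iteration 1/2 --
  RT 180: heading 0 -> 180
  RT 135: heading 180 -> 45
  LT 180: heading 45 -> 225
  FD 17: (26,0) -> (13.979,-12.021) [heading=225, move]
  -- iteration 2/2 --
  RT 180: heading 225 -> 45
  RT 135: heading 45 -> 270
  LT 180: heading 270 -> 90
  FD 17: (13.979,-12.021) -> (13.979,4.979) [heading=90, move]
]
PD: pen down
FD 18: (13.979,4.979) -> (13.979,22.979) [heading=90, draw]
FD 11: (13.979,22.979) -> (13.979,33.979) [heading=90, draw]
FD 14: (13.979,33.979) -> (13.979,47.979) [heading=90, draw]
PU: pen up
Final: pos=(13.979,47.979), heading=90, 6 segment(s) drawn

Answer: 90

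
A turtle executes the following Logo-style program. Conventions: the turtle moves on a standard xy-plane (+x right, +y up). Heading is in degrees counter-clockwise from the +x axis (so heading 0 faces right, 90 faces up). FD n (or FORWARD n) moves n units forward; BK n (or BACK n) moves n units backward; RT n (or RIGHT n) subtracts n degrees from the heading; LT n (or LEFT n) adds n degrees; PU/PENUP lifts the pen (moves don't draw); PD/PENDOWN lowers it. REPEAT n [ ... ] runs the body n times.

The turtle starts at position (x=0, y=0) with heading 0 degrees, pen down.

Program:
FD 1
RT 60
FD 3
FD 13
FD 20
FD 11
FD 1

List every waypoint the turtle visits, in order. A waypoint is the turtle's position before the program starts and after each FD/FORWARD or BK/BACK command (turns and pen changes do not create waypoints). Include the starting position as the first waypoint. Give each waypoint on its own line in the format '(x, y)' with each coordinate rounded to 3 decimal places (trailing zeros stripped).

Answer: (0, 0)
(1, 0)
(2.5, -2.598)
(9, -13.856)
(19, -31.177)
(24.5, -40.703)
(25, -41.569)

Derivation:
Executing turtle program step by step:
Start: pos=(0,0), heading=0, pen down
FD 1: (0,0) -> (1,0) [heading=0, draw]
RT 60: heading 0 -> 300
FD 3: (1,0) -> (2.5,-2.598) [heading=300, draw]
FD 13: (2.5,-2.598) -> (9,-13.856) [heading=300, draw]
FD 20: (9,-13.856) -> (19,-31.177) [heading=300, draw]
FD 11: (19,-31.177) -> (24.5,-40.703) [heading=300, draw]
FD 1: (24.5,-40.703) -> (25,-41.569) [heading=300, draw]
Final: pos=(25,-41.569), heading=300, 6 segment(s) drawn
Waypoints (7 total):
(0, 0)
(1, 0)
(2.5, -2.598)
(9, -13.856)
(19, -31.177)
(24.5, -40.703)
(25, -41.569)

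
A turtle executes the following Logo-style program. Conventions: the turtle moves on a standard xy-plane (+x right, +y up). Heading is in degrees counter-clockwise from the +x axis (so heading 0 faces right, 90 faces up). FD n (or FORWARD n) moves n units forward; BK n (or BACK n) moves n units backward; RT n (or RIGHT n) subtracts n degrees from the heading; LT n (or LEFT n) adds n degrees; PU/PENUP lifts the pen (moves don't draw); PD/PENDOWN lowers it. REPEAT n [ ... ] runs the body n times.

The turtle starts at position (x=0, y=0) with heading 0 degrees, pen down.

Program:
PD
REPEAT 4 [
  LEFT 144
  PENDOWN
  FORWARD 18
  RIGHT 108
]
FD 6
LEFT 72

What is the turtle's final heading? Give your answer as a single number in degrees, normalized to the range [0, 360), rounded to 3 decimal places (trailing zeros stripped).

Answer: 216

Derivation:
Executing turtle program step by step:
Start: pos=(0,0), heading=0, pen down
PD: pen down
REPEAT 4 [
  -- iteration 1/4 --
  LT 144: heading 0 -> 144
  PD: pen down
  FD 18: (0,0) -> (-14.562,10.58) [heading=144, draw]
  RT 108: heading 144 -> 36
  -- iteration 2/4 --
  LT 144: heading 36 -> 180
  PD: pen down
  FD 18: (-14.562,10.58) -> (-32.562,10.58) [heading=180, draw]
  RT 108: heading 180 -> 72
  -- iteration 3/4 --
  LT 144: heading 72 -> 216
  PD: pen down
  FD 18: (-32.562,10.58) -> (-47.125,0) [heading=216, draw]
  RT 108: heading 216 -> 108
  -- iteration 4/4 --
  LT 144: heading 108 -> 252
  PD: pen down
  FD 18: (-47.125,0) -> (-52.687,-17.119) [heading=252, draw]
  RT 108: heading 252 -> 144
]
FD 6: (-52.687,-17.119) -> (-57.541,-13.592) [heading=144, draw]
LT 72: heading 144 -> 216
Final: pos=(-57.541,-13.592), heading=216, 5 segment(s) drawn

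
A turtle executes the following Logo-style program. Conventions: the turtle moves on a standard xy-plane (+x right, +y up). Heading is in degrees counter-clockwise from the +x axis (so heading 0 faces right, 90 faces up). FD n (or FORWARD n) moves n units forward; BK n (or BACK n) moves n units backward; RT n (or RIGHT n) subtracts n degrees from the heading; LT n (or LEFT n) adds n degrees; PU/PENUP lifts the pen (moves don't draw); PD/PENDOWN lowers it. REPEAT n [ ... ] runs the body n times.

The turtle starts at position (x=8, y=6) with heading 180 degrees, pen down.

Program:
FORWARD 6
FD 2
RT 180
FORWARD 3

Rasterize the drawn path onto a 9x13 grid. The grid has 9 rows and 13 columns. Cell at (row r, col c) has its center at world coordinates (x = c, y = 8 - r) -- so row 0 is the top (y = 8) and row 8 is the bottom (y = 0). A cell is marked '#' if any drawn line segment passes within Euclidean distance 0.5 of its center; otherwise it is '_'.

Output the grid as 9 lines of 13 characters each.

Segment 0: (8,6) -> (2,6)
Segment 1: (2,6) -> (0,6)
Segment 2: (0,6) -> (3,6)

Answer: _____________
_____________
#########____
_____________
_____________
_____________
_____________
_____________
_____________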